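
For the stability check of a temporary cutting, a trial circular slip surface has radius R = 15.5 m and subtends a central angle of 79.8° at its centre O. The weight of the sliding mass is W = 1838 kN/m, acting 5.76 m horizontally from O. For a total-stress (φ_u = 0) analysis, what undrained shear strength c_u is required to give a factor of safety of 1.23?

c_u = 38.9 kPa

FS = c_u·L_a·R / (W·d), so c_u = FS·W·d / (L_a·R).
Arc length L_a = R·θ = 15.5·(79.8°·π/180) = 15.5·1.3928 = 21.59 m
c_u = 1.23·1838·5.76 / (21.59·15.5) = 13021.9 / 334.61 = 38.92 kPa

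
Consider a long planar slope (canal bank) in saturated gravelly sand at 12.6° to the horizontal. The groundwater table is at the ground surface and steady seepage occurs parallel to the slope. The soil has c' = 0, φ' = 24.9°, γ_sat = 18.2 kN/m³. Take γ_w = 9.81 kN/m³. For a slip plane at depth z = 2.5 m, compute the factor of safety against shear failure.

With seepage parallel to the slope and the water table at the surface, the effective normal stress on the slip plane uses the buoyant unit weight γ' = γ_sat − γ_w while the driving shear stress uses γ_sat:
FS = [c' + γ' z cos²β tanφ'] / [γ_sat z sinβ cosβ]
(For c' = 0 this reduces to FS = (γ'/γ_sat)·tanφ'/tanβ.)
γ' = 18.2 − 9.81 = 8.39 kN/m³
Numerator = 0.0 + 8.39·2.5·cos²12.6°·tan24.9° = 0.0 + 8.39·2.5·0.9524·0.4642 = 9.273 kPa
Denominator = 18.2·2.5·sin12.6°·cos12.6° = 18.2·2.5·0.2181·0.9759 = 9.686 kPa
FS = 9.273 / 9.686 = 0.957

FS = 0.96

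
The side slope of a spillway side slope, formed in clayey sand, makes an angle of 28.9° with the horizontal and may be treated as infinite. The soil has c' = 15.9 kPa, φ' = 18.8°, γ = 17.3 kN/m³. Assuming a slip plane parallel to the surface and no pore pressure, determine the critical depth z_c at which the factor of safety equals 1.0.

z_c = 5.67 m

Setting FS = 1.00 in FS = [c' + γz cos²β tanφ'] / [γz sinβ cosβ] and solving for z:
z = c' / [γ cosβ (FS·sinβ − cosβ·tanφ')]
  = 15.9 / [17.3·cos28.9°·(1.00·sin28.9° − cos28.9°·tan18.8°)]
  = 15.9 / [17.3·0.8755·(1.00·0.4833 − 0.8755·0.3404)]
  = 15.9 / 2.8057 = 5.667 m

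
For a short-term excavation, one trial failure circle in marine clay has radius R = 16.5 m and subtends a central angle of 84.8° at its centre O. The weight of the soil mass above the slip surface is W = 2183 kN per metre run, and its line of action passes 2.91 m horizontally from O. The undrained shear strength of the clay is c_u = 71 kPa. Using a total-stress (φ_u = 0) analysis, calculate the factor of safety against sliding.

Taking moments about the centre O, the resisting moment is provided by the undrained shear strength acting along the arc:
Arc length L_a = R·θ = 16.5·(84.8°·π/180) = 16.5·1.4800 = 24.42 m
M_R = c_u·L_a·R = 71·24.42·16.5 = 28608.8 kN·m/m
M_D = W·d = 2183·2.91 = 6352.5 kN·m/m
FS = M_R / M_D = 28608.8 / 6352.5 = 4.504

FS = 4.50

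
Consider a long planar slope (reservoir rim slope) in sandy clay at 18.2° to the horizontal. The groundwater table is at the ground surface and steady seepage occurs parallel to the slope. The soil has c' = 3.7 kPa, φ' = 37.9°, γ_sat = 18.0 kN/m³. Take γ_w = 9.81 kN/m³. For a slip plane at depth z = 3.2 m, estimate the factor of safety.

With seepage parallel to the slope and the water table at the surface, the effective normal stress on the slip plane uses the buoyant unit weight γ' = γ_sat − γ_w while the driving shear stress uses γ_sat:
FS = [c' + γ' z cos²β tanφ'] / [γ_sat z sinβ cosβ]
γ' = 18.0 − 9.81 = 8.19 kN/m³
Numerator = 3.7 + 8.19·3.2·cos²18.2°·tan37.9° = 3.7 + 8.19·3.2·0.9024·0.7785 = 22.112 kPa
Denominator = 18.0·3.2·sin18.2°·cos18.2° = 18.0·3.2·0.3123·0.9500 = 17.090 kPa
FS = 22.112 / 17.090 = 1.294

FS = 1.29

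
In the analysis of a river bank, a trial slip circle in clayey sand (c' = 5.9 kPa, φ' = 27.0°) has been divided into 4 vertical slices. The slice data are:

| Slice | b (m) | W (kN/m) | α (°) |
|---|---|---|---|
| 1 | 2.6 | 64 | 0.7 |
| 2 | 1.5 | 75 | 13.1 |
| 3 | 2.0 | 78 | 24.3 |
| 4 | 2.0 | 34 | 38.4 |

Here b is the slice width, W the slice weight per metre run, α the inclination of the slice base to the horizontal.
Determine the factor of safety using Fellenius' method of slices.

Ordinary method of slices: FS = Σ[c'·Δl_i + (W_i cosα_i)·tanφ'] / Σ W_i sinα_i, with Δl_i = b_i / cosα_i.
Slice 1: Δl = 2.6/cos0.7° = 2.600 m; N'_1 = 64·cos0.7° = 64.0; c'Δl = 15.34; W sinα = 0.8
Slice 2: Δl = 1.5/cos13.1° = 1.540 m; N'_2 = 75·cos13.1° = 73.0; c'Δl = 9.09; W sinα = 17.0
Slice 3: Δl = 2.0/cos24.3° = 2.194 m; N'_3 = 78·cos24.3° = 71.1; c'Δl = 12.95; W sinα = 32.1
Slice 4: Δl = 2.0/cos38.4° = 2.552 m; N'_4 = 34·cos38.4° = 26.6; c'Δl = 15.06; W sinα = 21.1
Σc'Δl = 52.4 kN/m; ΣN' = 234.8 kN/m; ΣW sinα = 71.0 kN/m
Resisting = 52.4 + 234.8·tan27.0° = 52.4 + 119.6 = 172.1 kN/m
FS = 172.1 / 71.0 = 2.423

FS = 2.42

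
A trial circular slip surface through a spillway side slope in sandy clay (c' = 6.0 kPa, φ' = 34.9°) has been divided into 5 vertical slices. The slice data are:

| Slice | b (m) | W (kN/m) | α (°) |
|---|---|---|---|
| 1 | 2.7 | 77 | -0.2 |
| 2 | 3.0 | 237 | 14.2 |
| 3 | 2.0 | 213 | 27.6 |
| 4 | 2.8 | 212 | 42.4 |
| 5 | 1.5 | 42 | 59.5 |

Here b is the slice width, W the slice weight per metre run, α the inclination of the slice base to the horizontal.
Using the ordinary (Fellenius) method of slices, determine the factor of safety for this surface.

FS = 1.66

Ordinary method of slices: FS = Σ[c'·Δl_i + (W_i cosα_i)·tanφ'] / Σ W_i sinα_i, with Δl_i = b_i / cosα_i.
Slice 1: Δl = 2.7/cos(-0.2°) = 2.700 m; N'_1 = 77·cos(-0.2°) = 77.0; c'Δl = 16.20; W sinα = -0.3
Slice 2: Δl = 3.0/cos14.2° = 3.095 m; N'_2 = 237·cos14.2° = 229.8; c'Δl = 18.57; W sinα = 58.1
Slice 3: Δl = 2.0/cos27.6° = 2.257 m; N'_3 = 213·cos27.6° = 188.8; c'Δl = 13.54; W sinα = 98.7
Slice 4: Δl = 2.8/cos42.4° = 3.792 m; N'_4 = 212·cos42.4° = 156.6; c'Δl = 22.75; W sinα = 143.0
Slice 5: Δl = 1.5/cos59.5° = 2.955 m; N'_5 = 42·cos59.5° = 21.3; c'Δl = 17.73; W sinα = 36.2
Σc'Δl = 88.8 kN/m; ΣN' = 673.4 kN/m; ΣW sinα = 335.7 kN/m
Resisting = 88.8 + 673.4·tan34.9° = 88.8 + 469.8 = 558.6 kN/m
FS = 558.6 / 335.7 = 1.664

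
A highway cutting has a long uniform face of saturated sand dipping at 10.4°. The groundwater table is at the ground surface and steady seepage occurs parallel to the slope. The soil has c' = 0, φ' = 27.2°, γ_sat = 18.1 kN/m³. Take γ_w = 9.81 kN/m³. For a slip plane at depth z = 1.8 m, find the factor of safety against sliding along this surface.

FS = 1.28

With seepage parallel to the slope and the water table at the surface, the effective normal stress on the slip plane uses the buoyant unit weight γ' = γ_sat − γ_w while the driving shear stress uses γ_sat:
FS = [c' + γ' z cos²β tanφ'] / [γ_sat z sinβ cosβ]
(For c' = 0 this reduces to FS = (γ'/γ_sat)·tanφ'/tanβ.)
γ' = 18.1 − 9.81 = 8.29 kN/m³
Numerator = 0.0 + 8.29·1.8·cos²10.4°·tan27.2° = 0.0 + 8.29·1.8·0.9674·0.5139 = 7.419 kPa
Denominator = 18.1·1.8·sin10.4°·cos10.4° = 18.1·1.8·0.1805·0.9836 = 5.785 kPa
FS = 7.419 / 5.785 = 1.283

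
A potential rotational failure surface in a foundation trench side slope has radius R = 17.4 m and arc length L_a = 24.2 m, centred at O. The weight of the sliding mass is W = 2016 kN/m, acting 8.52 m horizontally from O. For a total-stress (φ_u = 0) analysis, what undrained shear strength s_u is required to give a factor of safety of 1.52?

s_u = 62.0 kPa

FS = s_u·L_a·R / (W·d), so s_u = FS·W·d / (L_a·R).
s_u = 1.52·2016·8.52 / (24.20·17.4) = 26108.0 / 421.08 = 62.00 kPa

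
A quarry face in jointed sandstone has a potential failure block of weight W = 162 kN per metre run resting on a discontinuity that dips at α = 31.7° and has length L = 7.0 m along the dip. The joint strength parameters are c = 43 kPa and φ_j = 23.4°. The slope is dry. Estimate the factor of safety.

FS = 4.24

Resolving the block weight along and normal to the plane and applying the Mohr–Coulomb strength on the joint:
N' = W cosα = 162·cos31.7° = 137.8 kN/m
Driving force T = W sinα = 162·sin31.7° = 85.1 kN/m
Resisting force R = c·L + N'·tanφ_j = 43·7.0 + 137.8·tan23.4° = 301.0 + 59.6 = 360.6 kN/m
FS = R / T = 360.6 / 85.1 = 4.237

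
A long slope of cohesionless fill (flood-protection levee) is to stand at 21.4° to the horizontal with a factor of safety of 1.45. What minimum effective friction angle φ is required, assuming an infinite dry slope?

φ = 29.6°

FS = tanφ/tanβ ⇒ tanφ = FS · tanβ = 1.45 · tan21.4° = 0.5682
φ = arctan(0.5682) = 29.61°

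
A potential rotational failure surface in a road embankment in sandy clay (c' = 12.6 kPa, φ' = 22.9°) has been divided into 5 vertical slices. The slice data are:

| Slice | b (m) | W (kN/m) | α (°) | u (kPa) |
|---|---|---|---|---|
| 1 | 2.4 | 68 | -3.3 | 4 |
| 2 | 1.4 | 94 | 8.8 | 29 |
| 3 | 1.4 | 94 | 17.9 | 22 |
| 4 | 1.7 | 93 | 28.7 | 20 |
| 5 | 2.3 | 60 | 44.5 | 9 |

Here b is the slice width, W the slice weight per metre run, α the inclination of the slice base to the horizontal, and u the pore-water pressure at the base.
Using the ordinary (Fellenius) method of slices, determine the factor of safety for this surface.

Ordinary method of slices: FS = Σ[c'·Δl_i + (W_i cosα_i − u_i·Δl_i)·tanφ'] / Σ W_i sinα_i, with Δl_i = b_i / cosα_i.
Slice 1: Δl = 2.4/cos(-3.3°) = 2.404 m; N'_1 = 68·cos(-3.3°) − 4·2.404 = 58.3; c'Δl = 30.29; W sinα = -3.9
Slice 2: Δl = 1.4/cos8.8° = 1.417 m; N'_2 = 94·cos8.8° − 29·1.417 = 51.8; c'Δl = 17.85; W sinα = 14.4
Slice 3: Δl = 1.4/cos17.9° = 1.471 m; N'_3 = 94·cos17.9° − 22·1.471 = 57.1; c'Δl = 18.54; W sinα = 28.9
Slice 4: Δl = 1.7/cos28.7° = 1.938 m; N'_4 = 93·cos28.7° − 20·1.938 = 42.8; c'Δl = 24.42; W sinα = 44.7
Slice 5: Δl = 2.3/cos44.5° = 3.225 m; N'_5 = 60·cos44.5° − 9·3.225 = 13.8; c'Δl = 40.63; W sinα = 42.1
Σc'Δl = 131.7 kN/m; ΣN' = 223.7 kN/m; ΣW sinα = 126.1 kN/m
Resisting = 131.7 + 223.7·tan22.9° = 131.7 + 94.5 = 226.2 kN/m
FS = 226.2 / 126.1 = 1.795

FS = 1.79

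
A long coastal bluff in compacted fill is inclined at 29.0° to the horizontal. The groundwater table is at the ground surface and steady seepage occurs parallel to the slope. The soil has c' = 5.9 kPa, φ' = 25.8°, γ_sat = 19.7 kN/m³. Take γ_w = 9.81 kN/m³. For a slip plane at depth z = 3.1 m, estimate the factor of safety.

With seepage parallel to the slope and the water table at the surface, the effective normal stress on the slip plane uses the buoyant unit weight γ' = γ_sat − γ_w while the driving shear stress uses γ_sat:
FS = [c' + γ' z cos²β tanφ'] / [γ_sat z sinβ cosβ]
γ' = 19.7 − 9.81 = 9.89 kN/m³
Numerator = 5.9 + 9.89·3.1·cos²29.0°·tan25.8° = 5.9 + 9.89·3.1·0.7650·0.4834 = 17.238 kPa
Denominator = 19.7·3.1·sin29.0°·cos29.0° = 19.7·3.1·0.4848·0.8746 = 25.895 kPa
FS = 17.238 / 25.895 = 0.666

FS = 0.67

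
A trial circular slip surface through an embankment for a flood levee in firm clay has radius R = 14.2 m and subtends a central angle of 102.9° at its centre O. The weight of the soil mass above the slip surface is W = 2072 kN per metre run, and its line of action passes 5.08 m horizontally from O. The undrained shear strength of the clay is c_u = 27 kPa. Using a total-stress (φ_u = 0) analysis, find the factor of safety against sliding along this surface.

FS = 0.93

Taking moments about the centre O, the resisting moment is provided by the undrained shear strength acting along the arc:
Arc length L_a = R·θ = 14.2·(102.9°·π/180) = 14.2·1.7959 = 25.50 m
M_R = c_u·L_a·R = 27·25.50·14.2 = 9777.6 kN·m/m
M_D = W·d = 2072·5.08 = 10525.8 kN·m/m
FS = M_R / M_D = 9777.6 / 10525.8 = 0.929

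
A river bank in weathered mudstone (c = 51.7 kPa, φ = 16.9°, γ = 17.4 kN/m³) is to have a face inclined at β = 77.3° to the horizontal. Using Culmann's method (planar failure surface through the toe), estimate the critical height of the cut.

H_c = 21.92 m

Culmann's analysis gives the critical failure plane at α_cr = (β + φ)/2 = (77.3 + 16.9)/2 = 47.1°, and the critical height
H_c = (4c/γ) · sinβ cosφ / [1 − cos(β − φ)]
    = (4·51.7/17.4) · sin77.3°·cos16.9° / [1 − cos(60.4°)]
    = 11.885 · 0.9755·0.9568 / [1 − 0.4939]
    = 11.885 · 0.9334 / 0.5061
    = 21.92 m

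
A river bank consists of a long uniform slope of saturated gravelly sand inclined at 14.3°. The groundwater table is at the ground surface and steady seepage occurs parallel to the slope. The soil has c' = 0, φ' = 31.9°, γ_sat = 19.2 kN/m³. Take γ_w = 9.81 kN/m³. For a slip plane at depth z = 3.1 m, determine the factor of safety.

With seepage parallel to the slope and the water table at the surface, the effective normal stress on the slip plane uses the buoyant unit weight γ' = γ_sat − γ_w while the driving shear stress uses γ_sat:
FS = [c' + γ' z cos²β tanφ'] / [γ_sat z sinβ cosβ]
(For c' = 0 this reduces to FS = (γ'/γ_sat)·tanφ'/tanβ.)
γ' = 19.2 − 9.81 = 9.39 kN/m³
Numerator = 0.0 + 9.39·3.1·cos²14.3°·tan31.9° = 0.0 + 9.39·3.1·0.9390·0.6224 = 17.013 kPa
Denominator = 19.2·3.1·sin14.3°·cos14.3° = 19.2·3.1·0.2470·0.9690 = 14.246 kPa
FS = 17.013 / 14.246 = 1.194

FS = 1.19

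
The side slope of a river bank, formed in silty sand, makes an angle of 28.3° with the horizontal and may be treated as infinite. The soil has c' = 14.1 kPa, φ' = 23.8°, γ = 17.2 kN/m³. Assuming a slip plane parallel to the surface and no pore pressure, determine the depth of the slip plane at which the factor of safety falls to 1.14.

Setting FS = 1.14 in FS = [c' + γz cos²β tanφ'] / [γz sinβ cosβ] and solving for z:
z = c' / [γ cosβ (FS·sinβ − cosβ·tanφ')]
  = 14.1 / [17.2·cos28.3°·(1.14·sin28.3° − cos28.3°·tan23.8°)]
  = 14.1 / [17.2·0.8805·(1.14·0.4741 − 0.8805·0.4411)]
  = 14.1 / 2.3038 = 6.120 m

z = 6.12 m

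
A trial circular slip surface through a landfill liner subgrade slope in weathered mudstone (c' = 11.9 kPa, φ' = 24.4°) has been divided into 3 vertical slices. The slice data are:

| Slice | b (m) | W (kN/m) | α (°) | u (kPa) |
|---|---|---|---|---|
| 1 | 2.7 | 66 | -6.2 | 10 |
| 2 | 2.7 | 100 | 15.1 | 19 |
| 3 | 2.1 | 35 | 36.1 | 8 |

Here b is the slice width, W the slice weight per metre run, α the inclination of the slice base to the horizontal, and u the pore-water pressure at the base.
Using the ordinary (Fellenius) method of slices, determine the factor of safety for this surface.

Ordinary method of slices: FS = Σ[c'·Δl_i + (W_i cosα_i − u_i·Δl_i)·tanφ'] / Σ W_i sinα_i, with Δl_i = b_i / cosα_i.
Slice 1: Δl = 2.7/cos(-6.2°) = 2.716 m; N'_1 = 66·cos(-6.2°) − 10·2.716 = 38.5; c'Δl = 32.32; W sinα = -7.1
Slice 2: Δl = 2.7/cos15.1° = 2.797 m; N'_2 = 100·cos15.1° − 19·2.797 = 43.4; c'Δl = 33.28; W sinα = 26.1
Slice 3: Δl = 2.1/cos36.1° = 2.599 m; N'_3 = 35·cos36.1° − 8·2.599 = 7.5; c'Δl = 30.93; W sinα = 20.6
Σc'Δl = 96.5 kN/m; ΣN' = 89.4 kN/m; ΣW sinα = 39.5 kN/m
Resisting = 96.5 + 89.4·tan24.4° = 96.5 + 40.5 = 137.1 kN/m
FS = 137.1 / 39.5 = 3.466

FS = 3.47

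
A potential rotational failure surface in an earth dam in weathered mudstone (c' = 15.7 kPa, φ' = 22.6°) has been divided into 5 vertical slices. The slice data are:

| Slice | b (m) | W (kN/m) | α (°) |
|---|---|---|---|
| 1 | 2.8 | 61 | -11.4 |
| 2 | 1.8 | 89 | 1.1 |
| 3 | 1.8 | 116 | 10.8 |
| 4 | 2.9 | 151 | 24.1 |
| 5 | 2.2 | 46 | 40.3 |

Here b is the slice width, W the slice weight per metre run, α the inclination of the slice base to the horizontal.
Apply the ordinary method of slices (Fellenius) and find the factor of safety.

FS = 3.68

Ordinary method of slices: FS = Σ[c'·Δl_i + (W_i cosα_i)·tanφ'] / Σ W_i sinα_i, with Δl_i = b_i / cosα_i.
Slice 1: Δl = 2.8/cos(-11.4°) = 2.856 m; N'_1 = 61·cos(-11.4°) = 59.8; c'Δl = 44.84; W sinα = -12.1
Slice 2: Δl = 1.8/cos1.1° = 1.800 m; N'_2 = 89·cos1.1° = 89.0; c'Δl = 28.27; W sinα = 1.7
Slice 3: Δl = 1.8/cos10.8° = 1.832 m; N'_3 = 116·cos10.8° = 113.9; c'Δl = 28.77; W sinα = 21.7
Slice 4: Δl = 2.9/cos24.1° = 3.177 m; N'_4 = 151·cos24.1° = 137.8; c'Δl = 49.88; W sinα = 61.7
Slice 5: Δl = 2.2/cos40.3° = 2.885 m; N'_5 = 46·cos40.3° = 35.1; c'Δl = 45.29; W sinα = 29.8
Σc'Δl = 197.0 kN/m; ΣN' = 435.6 kN/m; ΣW sinα = 102.8 kN/m
Resisting = 197.0 + 435.6·tan22.6° = 197.0 + 181.3 = 378.4 kN/m
FS = 378.4 / 102.8 = 3.681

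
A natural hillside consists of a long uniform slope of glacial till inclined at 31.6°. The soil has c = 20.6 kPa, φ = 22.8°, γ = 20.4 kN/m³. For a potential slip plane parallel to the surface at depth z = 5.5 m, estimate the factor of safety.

For an infinite slope with a slip plane parallel to the surface (no pore pressure): FS = [c + γz cos²β tanφ] / [γz sinβ cosβ].
γz = 20.4·5.5 = 112.20 kN/m²
Numerator = 20.6 + 112.20·cos²31.6°·tan22.8° = 20.6 + 112.20·0.7254·0.4204 = 54.815 kPa
Denominator = 112.20·sin31.6°·cos31.6° = 112.20·0.5240·0.8517 = 50.074 kPa
FS = 54.815 / 50.074 = 1.095

FS = 1.09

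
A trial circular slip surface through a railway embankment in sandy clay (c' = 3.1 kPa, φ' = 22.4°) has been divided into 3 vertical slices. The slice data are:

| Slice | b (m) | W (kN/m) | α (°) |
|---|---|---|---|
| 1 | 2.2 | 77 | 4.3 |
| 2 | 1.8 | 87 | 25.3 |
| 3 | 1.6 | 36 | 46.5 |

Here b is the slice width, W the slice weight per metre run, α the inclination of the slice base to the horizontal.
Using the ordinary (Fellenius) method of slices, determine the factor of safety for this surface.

Ordinary method of slices: FS = Σ[c'·Δl_i + (W_i cosα_i)·tanφ'] / Σ W_i sinα_i, with Δl_i = b_i / cosα_i.
Slice 1: Δl = 2.2/cos4.3° = 2.206 m; N'_1 = 77·cos4.3° = 76.8; c'Δl = 6.84; W sinα = 5.8
Slice 2: Δl = 1.8/cos25.3° = 1.991 m; N'_2 = 87·cos25.3° = 78.7; c'Δl = 6.17; W sinα = 37.2
Slice 3: Δl = 1.6/cos46.5° = 2.324 m; N'_3 = 36·cos46.5° = 24.8; c'Δl = 7.21; W sinα = 26.1
Σc'Δl = 20.2 kN/m; ΣN' = 180.2 kN/m; ΣW sinα = 69.1 kN/m
Resisting = 20.2 + 180.2·tan22.4° = 20.2 + 74.3 = 94.5 kN/m
FS = 94.5 / 69.1 = 1.368

FS = 1.37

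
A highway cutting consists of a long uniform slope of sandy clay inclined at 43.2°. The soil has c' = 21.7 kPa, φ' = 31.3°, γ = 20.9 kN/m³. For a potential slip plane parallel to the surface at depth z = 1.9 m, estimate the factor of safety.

For an infinite slope with a slip plane parallel to the surface (no pore pressure): FS = [c' + γz cos²β tanφ'] / [γz sinβ cosβ].
γz = 20.9·1.9 = 39.71 kN/m²
Numerator = 21.7 + 39.71·cos²43.2°·tan31.3° = 21.7 + 39.71·0.5314·0.6080 = 34.530 kPa
Denominator = 39.71·sin43.2°·cos43.2° = 39.71·0.6845·0.7290 = 19.816 kPa
FS = 34.530 / 19.816 = 1.743

FS = 1.74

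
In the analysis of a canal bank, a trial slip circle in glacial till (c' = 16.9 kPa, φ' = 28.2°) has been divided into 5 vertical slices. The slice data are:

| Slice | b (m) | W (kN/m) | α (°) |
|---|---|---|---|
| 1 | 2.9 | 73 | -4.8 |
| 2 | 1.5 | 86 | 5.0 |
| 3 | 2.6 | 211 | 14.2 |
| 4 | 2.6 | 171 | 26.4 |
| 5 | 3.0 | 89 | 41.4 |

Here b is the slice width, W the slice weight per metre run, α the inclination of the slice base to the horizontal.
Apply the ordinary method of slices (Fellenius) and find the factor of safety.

Ordinary method of slices: FS = Σ[c'·Δl_i + (W_i cosα_i)·tanφ'] / Σ W_i sinα_i, with Δl_i = b_i / cosα_i.
Slice 1: Δl = 2.9/cos(-4.8°) = 2.910 m; N'_1 = 73·cos(-4.8°) = 72.7; c'Δl = 49.18; W sinα = -6.1
Slice 2: Δl = 1.5/cos5.0° = 1.506 m; N'_2 = 86·cos5.0° = 85.7; c'Δl = 25.45; W sinα = 7.5
Slice 3: Δl = 2.6/cos14.2° = 2.682 m; N'_3 = 211·cos14.2° = 204.6; c'Δl = 45.32; W sinα = 51.8
Slice 4: Δl = 2.6/cos26.4° = 2.903 m; N'_4 = 171·cos26.4° = 153.2; c'Δl = 49.06; W sinα = 76.0
Slice 5: Δl = 3.0/cos41.4° = 3.999 m; N'_5 = 89·cos41.4° = 66.8; c'Δl = 67.59; W sinα = 58.9
Σc'Δl = 236.6 kN/m; ΣN' = 582.9 kN/m; ΣW sinα = 188.0 kN/m
Resisting = 236.6 + 582.9·tan28.2° = 236.6 + 312.5 = 549.1 kN/m
FS = 549.1 / 188.0 = 2.920

FS = 2.92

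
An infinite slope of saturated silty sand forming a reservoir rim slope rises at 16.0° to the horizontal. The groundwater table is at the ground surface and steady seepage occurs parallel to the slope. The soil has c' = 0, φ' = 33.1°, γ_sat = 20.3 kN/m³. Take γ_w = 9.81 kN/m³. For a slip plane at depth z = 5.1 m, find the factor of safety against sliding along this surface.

With seepage parallel to the slope and the water table at the surface, the effective normal stress on the slip plane uses the buoyant unit weight γ' = γ_sat − γ_w while the driving shear stress uses γ_sat:
FS = [c' + γ' z cos²β tanφ'] / [γ_sat z sinβ cosβ]
(For c' = 0 this reduces to FS = (γ'/γ_sat)·tanφ'/tanβ.)
γ' = 20.3 − 9.81 = 10.49 kN/m³
Numerator = 0.0 + 10.49·5.1·cos²16.0°·tan33.1° = 0.0 + 10.49·5.1·0.9240·0.6519 = 32.226 kPa
Denominator = 20.3·5.1·sin16.0°·cos16.0° = 20.3·5.1·0.2756·0.9613 = 27.431 kPa
FS = 32.226 / 27.431 = 1.175

FS = 1.17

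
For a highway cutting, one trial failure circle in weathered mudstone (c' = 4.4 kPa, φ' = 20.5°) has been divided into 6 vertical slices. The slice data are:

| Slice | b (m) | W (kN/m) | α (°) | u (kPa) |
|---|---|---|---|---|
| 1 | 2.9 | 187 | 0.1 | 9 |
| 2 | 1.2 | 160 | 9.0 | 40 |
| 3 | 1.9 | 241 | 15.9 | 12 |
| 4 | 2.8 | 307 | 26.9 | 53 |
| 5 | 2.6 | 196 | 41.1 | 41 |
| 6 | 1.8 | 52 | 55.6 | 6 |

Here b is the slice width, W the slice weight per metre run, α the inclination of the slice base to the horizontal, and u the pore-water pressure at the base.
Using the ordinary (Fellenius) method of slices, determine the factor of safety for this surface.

Ordinary method of slices: FS = Σ[c'·Δl_i + (W_i cosα_i − u_i·Δl_i)·tanφ'] / Σ W_i sinα_i, with Δl_i = b_i / cosα_i.
Slice 1: Δl = 2.9/cos0.1° = 2.900 m; N'_1 = 187·cos0.1° − 9·2.900 = 160.9; c'Δl = 12.76; W sinα = 0.3
Slice 2: Δl = 1.2/cos9.0° = 1.215 m; N'_2 = 160·cos9.0° − 40·1.215 = 109.4; c'Δl = 5.35; W sinα = 25.0
Slice 3: Δl = 1.9/cos15.9° = 1.976 m; N'_3 = 241·cos15.9° − 12·1.976 = 208.1; c'Δl = 8.69; W sinα = 66.0
Slice 4: Δl = 2.8/cos26.9° = 3.140 m; N'_4 = 307·cos26.9° − 53·3.140 = 107.4; c'Δl = 13.81; W sinα = 138.9
Slice 5: Δl = 2.6/cos41.1° = 3.450 m; N'_5 = 196·cos41.1° − 41·3.450 = 6.2; c'Δl = 15.18; W sinα = 128.8
Slice 6: Δl = 1.8/cos55.6° = 3.186 m; N'_6 = 52·cos55.6° − 6·3.186 = 10.3; c'Δl = 14.02; W sinα = 42.9
Σc'Δl = 69.8 kN/m; ΣN' = 602.3 kN/m; ΣW sinα = 402.0 kN/m
Resisting = 69.8 + 602.3·tan20.5° = 69.8 + 225.2 = 295.0 kN/m
FS = 295.0 / 402.0 = 0.734

FS = 0.73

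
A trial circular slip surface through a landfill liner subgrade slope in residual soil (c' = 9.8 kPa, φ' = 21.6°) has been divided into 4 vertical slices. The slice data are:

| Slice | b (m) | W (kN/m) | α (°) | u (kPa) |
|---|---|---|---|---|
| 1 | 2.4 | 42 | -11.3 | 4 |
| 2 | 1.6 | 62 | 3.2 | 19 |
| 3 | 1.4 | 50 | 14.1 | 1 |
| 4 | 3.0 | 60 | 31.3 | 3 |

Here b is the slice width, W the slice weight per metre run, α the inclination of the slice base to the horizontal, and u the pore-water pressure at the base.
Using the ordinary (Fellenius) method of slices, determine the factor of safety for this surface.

FS = 3.83

Ordinary method of slices: FS = Σ[c'·Δl_i + (W_i cosα_i − u_i·Δl_i)·tanφ'] / Σ W_i sinα_i, with Δl_i = b_i / cosα_i.
Slice 1: Δl = 2.4/cos(-11.3°) = 2.447 m; N'_1 = 42·cos(-11.3°) − 4·2.447 = 31.4; c'Δl = 23.98; W sinα = -8.2
Slice 2: Δl = 1.6/cos3.2° = 1.602 m; N'_2 = 62·cos3.2° − 19·1.602 = 31.5; c'Δl = 15.70; W sinα = 3.5
Slice 3: Δl = 1.4/cos14.1° = 1.443 m; N'_3 = 50·cos14.1° − 1·1.443 = 47.1; c'Δl = 14.15; W sinα = 12.2
Slice 4: Δl = 3.0/cos31.3° = 3.511 m; N'_4 = 60·cos31.3° − 3·3.511 = 40.7; c'Δl = 34.41; W sinα = 31.2
Σc'Δl = 88.2 kN/m; ΣN' = 150.6 kN/m; ΣW sinα = 38.6 kN/m
Resisting = 88.2 + 150.6·tan21.6° = 88.2 + 59.6 = 147.9 kN/m
FS = 147.9 / 38.6 = 3.833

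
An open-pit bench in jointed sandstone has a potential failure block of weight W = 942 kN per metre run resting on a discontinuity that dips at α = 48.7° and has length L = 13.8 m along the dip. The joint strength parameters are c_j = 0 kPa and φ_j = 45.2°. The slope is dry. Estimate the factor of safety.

FS = 0.88

Resolving the block weight along and normal to the plane and applying the Mohr–Coulomb strength on the joint:
N' = W cosα = 942·cos48.7° = 621.7 kN/m
Driving force T = W sinα = 942·sin48.7° = 707.7 kN/m
Resisting force R = c_j·L + N'·tanφ_j = 0·13.8 + 621.7·tan45.2° = 0.0 + 626.1 = 626.1 kN/m
FS = R / T = 626.1 / 707.7 = 0.885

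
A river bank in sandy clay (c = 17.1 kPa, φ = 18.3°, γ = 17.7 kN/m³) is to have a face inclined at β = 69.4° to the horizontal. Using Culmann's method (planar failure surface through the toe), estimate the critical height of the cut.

H_c = 9.23 m

Culmann's analysis gives the critical failure plane at α_cr = (β + φ)/2 = (69.4 + 18.3)/2 = 43.9°, and the critical height
H_c = (4c/γ) · sinβ cosφ / [1 − cos(β − φ)]
    = (4·17.1/17.7) · sin69.4°·cos18.3° / [1 − cos(51.1°)]
    = 3.864 · 0.9361·0.9494 / [1 − 0.6280]
    = 3.864 · 0.8887 / 0.3720
    = 9.23 m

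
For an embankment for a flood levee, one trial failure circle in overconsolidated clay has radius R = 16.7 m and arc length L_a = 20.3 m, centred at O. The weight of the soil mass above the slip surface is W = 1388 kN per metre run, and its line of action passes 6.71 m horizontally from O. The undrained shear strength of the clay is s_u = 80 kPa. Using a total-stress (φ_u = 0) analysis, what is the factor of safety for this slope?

FS = 2.91

Taking moments about the centre O, the resisting moment is provided by the undrained shear strength acting along the arc:
M_R = s_u·L_a·R = 80·20.30·16.7 = 27120.8 kN·m/m
M_D = W·d = 1388·6.71 = 9313.5 kN·m/m
FS = M_R / M_D = 27120.8 / 9313.5 = 2.912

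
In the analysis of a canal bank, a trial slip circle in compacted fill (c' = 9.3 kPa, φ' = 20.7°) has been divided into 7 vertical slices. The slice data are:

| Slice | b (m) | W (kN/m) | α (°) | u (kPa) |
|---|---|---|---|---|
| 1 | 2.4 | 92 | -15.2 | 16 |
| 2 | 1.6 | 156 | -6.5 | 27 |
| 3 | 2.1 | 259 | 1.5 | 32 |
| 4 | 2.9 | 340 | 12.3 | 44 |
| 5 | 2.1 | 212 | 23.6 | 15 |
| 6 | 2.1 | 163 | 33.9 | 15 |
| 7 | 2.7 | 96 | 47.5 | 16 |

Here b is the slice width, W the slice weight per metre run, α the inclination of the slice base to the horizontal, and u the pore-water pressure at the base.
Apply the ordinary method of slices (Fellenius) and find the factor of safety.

FS = 1.67

Ordinary method of slices: FS = Σ[c'·Δl_i + (W_i cosα_i − u_i·Δl_i)·tanφ'] / Σ W_i sinα_i, with Δl_i = b_i / cosα_i.
Slice 1: Δl = 2.4/cos(-15.2°) = 2.487 m; N'_1 = 92·cos(-15.2°) − 16·2.487 = 49.0; c'Δl = 23.13; W sinα = -24.1
Slice 2: Δl = 1.6/cos(-6.5°) = 1.610 m; N'_2 = 156·cos(-6.5°) − 27·1.610 = 111.5; c'Δl = 14.98; W sinα = -17.7
Slice 3: Δl = 2.1/cos1.5° = 2.101 m; N'_3 = 259·cos1.5° − 32·2.101 = 191.7; c'Δl = 19.54; W sinα = 6.8
Slice 4: Δl = 2.9/cos12.3° = 2.968 m; N'_4 = 340·cos12.3° − 44·2.968 = 201.6; c'Δl = 27.60; W sinα = 72.4
Slice 5: Δl = 2.1/cos23.6° = 2.292 m; N'_5 = 212·cos23.6° − 15·2.292 = 159.9; c'Δl = 21.31; W sinα = 84.9
Slice 6: Δl = 2.1/cos33.9° = 2.530 m; N'_6 = 163·cos33.9° − 15·2.530 = 97.3; c'Δl = 23.53; W sinα = 90.9
Slice 7: Δl = 2.7/cos47.5° = 3.997 m; N'_7 = 96·cos47.5° − 16·3.997 = 0.9; c'Δl = 37.17; W sinα = 70.8
Σc'Δl = 167.3 kN/m; ΣN' = 811.9 kN/m; ΣW sinα = 284.0 kN/m
Resisting = 167.3 + 811.9·tan20.7° = 167.3 + 306.8 = 474.1 kN/m
FS = 474.1 / 284.0 = 1.669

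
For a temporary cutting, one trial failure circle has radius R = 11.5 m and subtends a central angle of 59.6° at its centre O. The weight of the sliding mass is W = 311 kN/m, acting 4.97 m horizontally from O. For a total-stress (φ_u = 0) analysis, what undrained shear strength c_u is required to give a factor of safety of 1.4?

FS = c_u·L_a·R / (W·d), so c_u = FS·W·d / (L_a·R).
Arc length L_a = R·θ = 11.5·(59.6°·π/180) = 11.5·1.0402 = 11.96 m
c_u = 1.4·311·4.97 / (11.96·11.5) = 2163.9 / 137.57 = 15.73 kPa

c_u = 15.7 kPa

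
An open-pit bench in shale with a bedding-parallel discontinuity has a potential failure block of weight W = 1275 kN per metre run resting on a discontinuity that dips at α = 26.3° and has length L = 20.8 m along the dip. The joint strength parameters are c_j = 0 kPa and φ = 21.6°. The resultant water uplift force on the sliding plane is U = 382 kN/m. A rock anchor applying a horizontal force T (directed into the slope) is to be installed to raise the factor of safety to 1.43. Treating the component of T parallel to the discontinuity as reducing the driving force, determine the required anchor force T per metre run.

Resolving forces along and normal to the sliding plane, with the horizontal anchor force T adding T·sinα to the effective normal force and T·cosα acting up the plane against the driving force:
FS = [c_jL + (W cosα − U + T sinα) tanφ] / [W sinα − T cosα]
Without the anchor: N' = 761.0 kN/m, driving T_d = 564.9 kN/m, resisting R = 0·20.8 + 761.0·tan21.6° = 301.3 kN/m, FS = 0.53.
Setting FS = 1.43 and solving for T:
1.43·(564.9 − T cos26.3°) = 301.3 + T sin26.3°·tan21.6°
T·(sin26.3°·tan21.6° + 1.43·cos26.3°) = 1.43·564.9 − 301.3
T·(0.4431·0.3959 + 1.43·0.8965) = 807.8 − 301.3 = 506.5
T·1.4574 = 506.5
T = 347.6 kN/m

T = 348 kN/m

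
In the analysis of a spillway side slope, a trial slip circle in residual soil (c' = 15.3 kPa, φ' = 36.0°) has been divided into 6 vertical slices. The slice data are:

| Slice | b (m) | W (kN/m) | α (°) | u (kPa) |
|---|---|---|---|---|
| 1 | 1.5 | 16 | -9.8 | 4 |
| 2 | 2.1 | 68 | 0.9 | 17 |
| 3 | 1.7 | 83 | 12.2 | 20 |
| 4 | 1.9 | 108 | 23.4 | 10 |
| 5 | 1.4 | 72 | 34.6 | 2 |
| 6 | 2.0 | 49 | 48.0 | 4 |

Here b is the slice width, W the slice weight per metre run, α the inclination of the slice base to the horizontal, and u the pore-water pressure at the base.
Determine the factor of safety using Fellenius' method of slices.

FS = 2.66

Ordinary method of slices: FS = Σ[c'·Δl_i + (W_i cosα_i − u_i·Δl_i)·tanφ'] / Σ W_i sinα_i, with Δl_i = b_i / cosα_i.
Slice 1: Δl = 1.5/cos(-9.8°) = 1.522 m; N'_1 = 16·cos(-9.8°) − 4·1.522 = 9.7; c'Δl = 23.29; W sinα = -2.7
Slice 2: Δl = 2.1/cos0.9° = 2.100 m; N'_2 = 68·cos0.9° − 17·2.100 = 32.3; c'Δl = 32.13; W sinα = 1.1
Slice 3: Δl = 1.7/cos12.2° = 1.739 m; N'_3 = 83·cos12.2° − 20·1.739 = 46.3; c'Δl = 26.61; W sinα = 17.5
Slice 4: Δl = 1.9/cos23.4° = 2.070 m; N'_4 = 108·cos23.4° − 10·2.070 = 78.4; c'Δl = 31.68; W sinα = 42.9
Slice 5: Δl = 1.4/cos34.6° = 1.701 m; N'_5 = 72·cos34.6° − 2·1.701 = 55.9; c'Δl = 26.02; W sinα = 40.9
Slice 6: Δl = 2.0/cos48.0° = 2.989 m; N'_6 = 49·cos48.0° − 4·2.989 = 20.8; c'Δl = 45.73; W sinα = 36.4
Σc'Δl = 185.5 kN/m; ΣN' = 243.4 kN/m; ΣW sinα = 136.1 kN/m
Resisting = 185.5 + 243.4·tan36.0° = 185.5 + 176.9 = 362.3 kN/m
FS = 362.3 / 136.1 = 2.663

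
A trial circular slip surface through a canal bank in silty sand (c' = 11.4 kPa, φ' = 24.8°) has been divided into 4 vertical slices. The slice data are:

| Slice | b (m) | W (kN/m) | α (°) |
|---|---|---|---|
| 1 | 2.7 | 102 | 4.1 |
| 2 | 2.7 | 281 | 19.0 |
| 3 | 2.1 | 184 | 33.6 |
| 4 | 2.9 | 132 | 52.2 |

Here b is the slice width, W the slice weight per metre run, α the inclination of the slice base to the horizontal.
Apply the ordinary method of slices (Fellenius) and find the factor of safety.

FS = 1.39

Ordinary method of slices: FS = Σ[c'·Δl_i + (W_i cosα_i)·tanφ'] / Σ W_i sinα_i, with Δl_i = b_i / cosα_i.
Slice 1: Δl = 2.7/cos4.1° = 2.707 m; N'_1 = 102·cos4.1° = 101.7; c'Δl = 30.86; W sinα = 7.3
Slice 2: Δl = 2.7/cos19.0° = 2.856 m; N'_2 = 281·cos19.0° = 265.7; c'Δl = 32.55; W sinα = 91.5
Slice 3: Δl = 2.1/cos33.6° = 2.521 m; N'_3 = 184·cos33.6° = 153.3; c'Δl = 28.74; W sinα = 101.8
Slice 4: Δl = 2.9/cos52.2° = 4.732 m; N'_4 = 132·cos52.2° = 80.9; c'Δl = 53.94; W sinα = 104.3
Σc'Δl = 146.1 kN/m; ΣN' = 601.6 kN/m; ΣW sinα = 304.9 kN/m
Resisting = 146.1 + 601.6·tan24.8° = 146.1 + 278.0 = 424.1 kN/m
FS = 424.1 / 304.9 = 1.391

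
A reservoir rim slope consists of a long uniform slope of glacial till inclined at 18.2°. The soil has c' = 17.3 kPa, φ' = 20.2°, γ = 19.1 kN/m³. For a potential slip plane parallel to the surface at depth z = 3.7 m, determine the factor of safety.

For an infinite slope with a slip plane parallel to the surface (no pore pressure): FS = [c' + γz cos²β tanφ'] / [γz sinβ cosβ].
γz = 19.1·3.7 = 70.67 kN/m²
Numerator = 17.3 + 70.67·cos²18.2°·tan20.2° = 17.3 + 70.67·0.9024·0.3679 = 40.765 kPa
Denominator = 70.67·sin18.2°·cos18.2° = 70.67·0.3123·0.9500 = 20.968 kPa
FS = 40.765 / 20.968 = 1.944

FS = 1.94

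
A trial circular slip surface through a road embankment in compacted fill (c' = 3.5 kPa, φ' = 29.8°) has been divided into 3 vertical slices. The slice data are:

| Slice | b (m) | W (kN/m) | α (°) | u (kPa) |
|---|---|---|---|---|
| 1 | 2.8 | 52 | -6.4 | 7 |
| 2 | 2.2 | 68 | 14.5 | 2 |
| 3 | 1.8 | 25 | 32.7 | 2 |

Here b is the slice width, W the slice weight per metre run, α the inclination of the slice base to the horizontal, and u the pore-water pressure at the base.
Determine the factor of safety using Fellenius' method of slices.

Ordinary method of slices: FS = Σ[c'·Δl_i + (W_i cosα_i − u_i·Δl_i)·tanφ'] / Σ W_i sinα_i, with Δl_i = b_i / cosα_i.
Slice 1: Δl = 2.8/cos(-6.4°) = 2.818 m; N'_1 = 52·cos(-6.4°) − 7·2.818 = 32.0; c'Δl = 9.86; W sinα = -5.8
Slice 2: Δl = 2.2/cos14.5° = 2.272 m; N'_2 = 68·cos14.5° − 2·2.272 = 61.3; c'Δl = 7.95; W sinα = 17.0
Slice 3: Δl = 1.8/cos32.7° = 2.139 m; N'_3 = 25·cos32.7° − 2·2.139 = 16.8; c'Δl = 7.49; W sinα = 13.5
Σc'Δl = 25.3 kN/m; ΣN' = 110.0 kN/m; ΣW sinα = 24.7 kN/m
Resisting = 25.3 + 110.0·tan29.8° = 25.3 + 63.0 = 88.3 kN/m
FS = 88.3 / 24.7 = 3.570

FS = 3.57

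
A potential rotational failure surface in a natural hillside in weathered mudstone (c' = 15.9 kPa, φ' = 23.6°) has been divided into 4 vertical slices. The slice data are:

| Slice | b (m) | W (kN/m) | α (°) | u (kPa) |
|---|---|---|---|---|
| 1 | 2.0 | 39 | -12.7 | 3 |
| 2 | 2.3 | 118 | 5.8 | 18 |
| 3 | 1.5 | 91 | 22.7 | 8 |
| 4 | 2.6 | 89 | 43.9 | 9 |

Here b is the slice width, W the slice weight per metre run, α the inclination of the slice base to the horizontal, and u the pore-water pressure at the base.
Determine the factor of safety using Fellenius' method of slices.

Ordinary method of slices: FS = Σ[c'·Δl_i + (W_i cosα_i − u_i·Δl_i)·tanφ'] / Σ W_i sinα_i, with Δl_i = b_i / cosα_i.
Slice 1: Δl = 2.0/cos(-12.7°) = 2.050 m; N'_1 = 39·cos(-12.7°) − 3·2.050 = 31.9; c'Δl = 32.60; W sinα = -8.6
Slice 2: Δl = 2.3/cos5.8° = 2.312 m; N'_2 = 118·cos5.8° − 18·2.312 = 75.8; c'Δl = 36.76; W sinα = 11.9
Slice 3: Δl = 1.5/cos22.7° = 1.626 m; N'_3 = 91·cos22.7° − 8·1.626 = 70.9; c'Δl = 25.85; W sinα = 35.1
Slice 4: Δl = 2.6/cos43.9° = 3.608 m; N'_4 = 89·cos43.9° − 9·3.608 = 31.7; c'Δl = 57.37; W sinα = 61.7
Σc'Δl = 152.6 kN/m; ΣN' = 210.3 kN/m; ΣW sinα = 100.2 kN/m
Resisting = 152.6 + 210.3·tan23.6° = 152.6 + 91.9 = 244.4 kN/m
FS = 244.4 / 100.2 = 2.440

FS = 2.44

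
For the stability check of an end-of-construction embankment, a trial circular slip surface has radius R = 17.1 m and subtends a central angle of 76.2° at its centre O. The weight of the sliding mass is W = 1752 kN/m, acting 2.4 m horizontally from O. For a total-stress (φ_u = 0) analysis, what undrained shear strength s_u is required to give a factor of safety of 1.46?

FS = s_u·L_a·R / (W·d), so s_u = FS·W·d / (L_a·R).
Arc length L_a = R·θ = 17.1·(76.2°·π/180) = 17.1·1.3299 = 22.74 m
s_u = 1.46·1752·2.4 / (22.74·17.1) = 6139.0 / 388.89 = 15.79 kPa

s_u = 15.8 kPa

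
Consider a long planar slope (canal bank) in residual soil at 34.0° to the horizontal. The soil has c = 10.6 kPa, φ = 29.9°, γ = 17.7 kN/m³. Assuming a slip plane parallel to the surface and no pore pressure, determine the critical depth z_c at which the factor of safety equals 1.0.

z_c = 8.76 m

Setting FS = 1.00 in FS = [c + γz cos²β tanφ] / [γz sinβ cosβ] and solving for z:
z = c / [γ cosβ (FS·sinβ − cosβ·tanφ)]
  = 10.6 / [17.7·cos34.0°·(1.00·sin34.0° − cos34.0°·tan29.9°)]
  = 10.6 / [17.7·0.8290·(1.00·0.5592 − 0.8290·0.5750)]
  = 10.6 / 1.2102 = 8.759 m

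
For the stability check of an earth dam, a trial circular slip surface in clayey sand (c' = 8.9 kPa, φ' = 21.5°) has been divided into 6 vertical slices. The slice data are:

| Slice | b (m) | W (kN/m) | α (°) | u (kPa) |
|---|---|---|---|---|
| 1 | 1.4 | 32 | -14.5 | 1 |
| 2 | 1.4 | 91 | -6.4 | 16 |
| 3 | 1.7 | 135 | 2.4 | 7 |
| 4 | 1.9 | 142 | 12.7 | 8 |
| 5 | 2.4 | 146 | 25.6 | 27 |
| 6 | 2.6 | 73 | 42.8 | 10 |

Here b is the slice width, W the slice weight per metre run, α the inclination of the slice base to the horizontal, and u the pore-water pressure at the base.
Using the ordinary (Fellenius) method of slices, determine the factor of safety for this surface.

FS = 2.12

Ordinary method of slices: FS = Σ[c'·Δl_i + (W_i cosα_i − u_i·Δl_i)·tanφ'] / Σ W_i sinα_i, with Δl_i = b_i / cosα_i.
Slice 1: Δl = 1.4/cos(-14.5°) = 1.446 m; N'_1 = 32·cos(-14.5°) − 1·1.446 = 29.5; c'Δl = 12.87; W sinα = -8.0
Slice 2: Δl = 1.4/cos(-6.4°) = 1.409 m; N'_2 = 91·cos(-6.4°) − 16·1.409 = 67.9; c'Δl = 12.54; W sinα = -10.1
Slice 3: Δl = 1.7/cos2.4° = 1.701 m; N'_3 = 135·cos2.4° − 7·1.701 = 123.0; c'Δl = 15.14; W sinα = 5.7
Slice 4: Δl = 1.9/cos12.7° = 1.948 m; N'_4 = 142·cos12.7° − 8·1.948 = 122.9; c'Δl = 17.33; W sinα = 31.2
Slice 5: Δl = 2.4/cos25.6° = 2.661 m; N'_5 = 146·cos25.6° − 27·2.661 = 59.8; c'Δl = 23.69; W sinα = 63.1
Slice 6: Δl = 2.6/cos42.8° = 3.544 m; N'_6 = 73·cos42.8° − 10·3.544 = 18.1; c'Δl = 31.54; W sinα = 49.6
Σc'Δl = 113.1 kN/m; ΣN' = 421.3 kN/m; ΣW sinα = 131.4 kN/m
Resisting = 113.1 + 421.3·tan21.5° = 113.1 + 165.9 = 279.1 kN/m
FS = 279.1 / 131.4 = 2.124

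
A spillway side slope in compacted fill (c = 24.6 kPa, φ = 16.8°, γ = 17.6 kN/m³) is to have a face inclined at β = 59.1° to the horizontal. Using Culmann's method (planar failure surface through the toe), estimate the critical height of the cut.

Culmann's analysis gives the critical failure plane at α_cr = (β + φ)/2 = (59.1 + 16.8)/2 = 38.0°, and the critical height
H_c = (4c/γ) · sinβ cosφ / [1 − cos(β − φ)]
    = (4·24.6/17.6) · sin59.1°·cos16.8° / [1 − cos(42.3°)]
    = 5.591 · 0.8581·0.9573 / [1 − 0.7396]
    = 5.591 · 0.8214 / 0.2604
    = 17.64 m

H_c = 17.64 m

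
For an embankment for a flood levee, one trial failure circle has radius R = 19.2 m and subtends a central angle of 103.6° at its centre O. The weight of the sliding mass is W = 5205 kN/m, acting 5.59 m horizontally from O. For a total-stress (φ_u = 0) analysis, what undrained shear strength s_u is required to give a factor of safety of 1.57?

FS = s_u·L_a·R / (W·d), so s_u = FS·W·d / (L_a·R).
Arc length L_a = R·θ = 19.2·(103.6°·π/180) = 19.2·1.8082 = 34.72 m
s_u = 1.57·5205·5.59 / (34.72·19.2) = 45680.6 / 666.56 = 68.53 kPa

s_u = 68.5 kPa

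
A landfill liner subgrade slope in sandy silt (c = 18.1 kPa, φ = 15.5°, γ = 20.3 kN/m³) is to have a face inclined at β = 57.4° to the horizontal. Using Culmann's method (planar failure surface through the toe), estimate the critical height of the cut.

Culmann's analysis gives the critical failure plane at α_cr = (β + φ)/2 = (57.4 + 15.5)/2 = 36.5°, and the critical height
H_c = (4c/γ) · sinβ cosφ / [1 − cos(β − φ)]
    = (4·18.1/20.3) · sin57.4°·cos15.5° / [1 − cos(41.9°)]
    = 3.567 · 0.8425·0.9636 / [1 − 0.7443]
    = 3.567 · 0.8118 / 0.2557
    = 11.32 m

H_c = 11.32 m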